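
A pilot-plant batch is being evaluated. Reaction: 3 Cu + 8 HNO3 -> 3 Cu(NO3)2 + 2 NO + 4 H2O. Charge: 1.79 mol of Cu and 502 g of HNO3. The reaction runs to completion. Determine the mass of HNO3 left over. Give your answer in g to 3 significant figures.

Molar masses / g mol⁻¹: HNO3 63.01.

201 g

n(Cu) = 1.790 mol
n(HNO3) = 502.0 / 63.01 = 7.967 mol
n/ν for Cu = 1.790/3 = 0.5967
n/ν for HNO3 = 7.967/8 = 0.9959
Smallest n/ν is Cu → limiting reagent.
HNO3 consumed = (8/3) × 1.790 = 4.773 mol
HNO3 remaining = 7.967 − 4.773 = 3.194 mol
mass = 3.194 × 63.01 = 201.3 g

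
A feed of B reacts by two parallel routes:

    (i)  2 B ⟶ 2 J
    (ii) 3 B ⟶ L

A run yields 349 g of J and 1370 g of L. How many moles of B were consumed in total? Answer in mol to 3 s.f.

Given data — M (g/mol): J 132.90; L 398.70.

n(J) = 349 / 132.90 = 2.626 mol
n(L) = 1370 / 398.70 = 3.436 mol
n(B) via (i) = (2/2)×2.626 = 2.626 mol
n(B) via (ii) = (3/1)×3.436 = 10.31 mol
total n(B) = 2.626 + 10.31 = 12.94 mol

12.9 mol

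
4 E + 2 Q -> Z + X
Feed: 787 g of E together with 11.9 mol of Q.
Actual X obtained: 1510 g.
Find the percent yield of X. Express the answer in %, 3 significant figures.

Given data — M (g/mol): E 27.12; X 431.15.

58.9 %

n(E) = 787.0 / 27.12 = 29.02 mol
n(Q) = 11.90 mol
n/ν for E = 29.02/4 = 7.255
n/ν for Q = 11.90/2 = 5.950
Smallest n/ν is Q → limiting reagent.
theoretical n(X) = (1/2) × 11.90 = 5.950 mol → 2565 g
% yield = 1510 / 2565 × 100 = 58.87 %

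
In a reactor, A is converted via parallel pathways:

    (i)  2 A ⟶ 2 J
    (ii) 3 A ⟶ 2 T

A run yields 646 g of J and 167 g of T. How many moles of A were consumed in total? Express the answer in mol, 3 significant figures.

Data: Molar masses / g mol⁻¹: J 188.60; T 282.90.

n(J) = 646 / 188.60 = 3.425 mol
n(T) = 167 / 282.90 = 0.5903 mol
n(A) via (i) = (2/2)×3.425 = 3.425 mol
n(A) via (ii) = (3/2)×0.5903 = 0.8855 mol
total n(A) = 3.425 + 0.8855 = 4.311 mol

4.31 mol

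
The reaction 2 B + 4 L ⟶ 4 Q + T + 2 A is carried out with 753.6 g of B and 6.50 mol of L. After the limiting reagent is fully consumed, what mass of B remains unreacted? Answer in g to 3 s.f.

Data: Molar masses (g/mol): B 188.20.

142 g

n(B) = 753.6 / 188.20 = 4.004 mol
n(L) = 6.500 mol
n/ν → B: 2.002, L: 1.625; L is limiting.
B consumed = (2/4) × 6.500 = 3.250 mol
B remaining = 4.004 − 3.250 = 0.7540 mol
mass = 0.7540 × 188.20 = 141.9 g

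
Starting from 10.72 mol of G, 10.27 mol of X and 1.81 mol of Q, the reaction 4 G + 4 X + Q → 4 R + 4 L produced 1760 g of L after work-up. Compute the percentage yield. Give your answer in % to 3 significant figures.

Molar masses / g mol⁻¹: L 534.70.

n(G) = 10.72 mol
n(X) = 10.27 mol
n(Q) = 1.810 mol
n/ν for G = 10.72/4 = 2.680
n/ν for X = 10.27/4 = 2.568
n/ν for Q = 1.810/1 = 1.810
Smallest n/ν is Q → limiting reagent.
theoretical n(L) = (4/1) × 1.810 = 7.240 mol → 3871 g
% yield = 1760 / 3871 × 100 = 45.47 %

45.5 %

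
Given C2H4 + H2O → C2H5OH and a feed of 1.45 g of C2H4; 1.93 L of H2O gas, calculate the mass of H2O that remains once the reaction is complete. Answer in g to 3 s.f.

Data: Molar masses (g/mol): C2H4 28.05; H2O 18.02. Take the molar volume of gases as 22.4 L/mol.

n(C2H4) = 1.450 / 28.05 = 0.05169 mol
n(H2O) = 1.930 / 22.4 = 0.08616 mol
n/ν → C2H4: 0.05169, H2O: 0.08616; C2H4 is limiting.
H2O consumed = (1/1) × 0.05169 = 0.05169 mol
H2O remaining = 0.08616 − 0.05169 = 0.03447 mol
mass = 0.03447 × 18.02 = 0.6211 g

0.621 g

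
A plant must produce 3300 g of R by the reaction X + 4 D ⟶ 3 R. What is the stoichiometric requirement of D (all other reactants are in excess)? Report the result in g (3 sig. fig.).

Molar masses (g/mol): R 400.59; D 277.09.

n(R) = 3300 / 400.59 = 8.238 mol
n(D) = (4/3) × 8.238 = 10.98 mol
mass = 10.98 × 277.09 = 3042 g

3040 g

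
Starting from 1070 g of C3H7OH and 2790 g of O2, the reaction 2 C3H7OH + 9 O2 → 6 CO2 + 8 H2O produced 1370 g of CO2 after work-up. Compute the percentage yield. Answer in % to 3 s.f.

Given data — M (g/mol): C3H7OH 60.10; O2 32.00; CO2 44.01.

58.3 %

n(C3H7OH) = 1070 / 60.10 = 17.80 mol
n(O2) = 2790 / 32.00 = 87.19 mol
n/ν for C3H7OH = 17.80/2 = 8.900
n/ν for O2 = 87.19/9 = 9.688
Smallest n/ν is C3H7OH → limiting reagent.
theoretical n(CO2) = (6/2) × 17.80 = 53.40 mol → 2350 g
% yield = 1370 / 2350 × 100 = 58.30 %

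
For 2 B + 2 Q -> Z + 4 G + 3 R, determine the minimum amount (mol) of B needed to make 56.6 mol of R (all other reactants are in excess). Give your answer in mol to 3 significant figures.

n(R) = 56.60 mol
n(B) = (2/3) × 56.60 = 37.73 mol

37.7 mol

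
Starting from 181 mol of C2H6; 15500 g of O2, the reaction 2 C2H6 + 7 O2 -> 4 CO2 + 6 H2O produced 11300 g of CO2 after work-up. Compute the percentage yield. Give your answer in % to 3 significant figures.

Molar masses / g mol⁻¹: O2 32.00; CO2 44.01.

n(C2H6) = 181.0 mol
n(O2) = 15500 / 32.00 = 484.4 mol
n/ν for C2H6 = 181.0/2 = 90.50
n/ν for O2 = 484.4/7 = 69.20
Smallest n/ν is O2 → limiting reagent.
theoretical n(CO2) = (4/7) × 484.4 = 276.8 mol → 12180 g
% yield = 11300 / 12180 × 100 = 92.78 %

92.8 %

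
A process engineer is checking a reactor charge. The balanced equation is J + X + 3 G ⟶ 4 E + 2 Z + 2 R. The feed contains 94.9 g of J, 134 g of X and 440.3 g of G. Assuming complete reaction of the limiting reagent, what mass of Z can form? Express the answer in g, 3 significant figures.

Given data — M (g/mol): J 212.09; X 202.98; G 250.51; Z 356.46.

319 g

n(J) = 94.90 / 212.09 = 0.4475 mol
n(X) = 134.0 / 202.98 = 0.6602 mol
n(G) = 440.3 / 250.51 = 1.758 mol
n/ν → J: 0.4475, X: 0.6602, G: 0.5860; J is limiting.
n(Z) = (2/1) × 0.4475 = 0.8950 mol
mass = 0.8950 × 356.46 = 319.0 g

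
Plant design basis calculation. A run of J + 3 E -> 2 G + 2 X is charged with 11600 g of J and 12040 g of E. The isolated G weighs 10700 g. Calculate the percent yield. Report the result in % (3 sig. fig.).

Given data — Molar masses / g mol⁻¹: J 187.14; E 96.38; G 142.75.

n(J) = 11600 / 187.14 = 61.99 mol
n(E) = 12040 / 96.38 = 124.9 mol
n/ν for J = 61.99/1 = 61.99
n/ν for E = 124.9/3 = 41.63
Smallest n/ν is E → limiting reagent.
theoretical n(G) = (2/3) × 124.9 = 83.27 mol → 11890 g
% yield = 10700 / 11890 × 100 = 89.99 %

90.0 %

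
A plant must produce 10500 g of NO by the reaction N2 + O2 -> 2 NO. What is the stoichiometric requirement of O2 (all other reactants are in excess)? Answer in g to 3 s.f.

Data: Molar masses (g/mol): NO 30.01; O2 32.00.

n(NO) = 10500 / 30.01 = 349.9 mol
n(O2) = (1/2) × 349.9 = 175.0 mol
mass = 175.0 × 32.00 = 5600 g

5600 g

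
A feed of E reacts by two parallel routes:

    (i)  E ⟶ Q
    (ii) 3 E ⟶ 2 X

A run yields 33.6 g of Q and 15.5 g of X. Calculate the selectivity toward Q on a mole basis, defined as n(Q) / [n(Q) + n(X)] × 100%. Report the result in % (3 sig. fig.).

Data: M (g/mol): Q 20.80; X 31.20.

n(Q) = 33.6 / 20.80 = 1.615 mol
n(X) = 15.5 / 31.20 = 0.4968 mol
selectivity = 1.615/(1.615+0.4968) × 100 = 76.48 %

76.5 %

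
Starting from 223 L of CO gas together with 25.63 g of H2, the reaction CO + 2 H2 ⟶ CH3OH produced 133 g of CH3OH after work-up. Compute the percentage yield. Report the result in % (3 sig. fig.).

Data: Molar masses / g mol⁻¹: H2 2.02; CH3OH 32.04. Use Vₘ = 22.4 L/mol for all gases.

65.4 %

n(CO) = 223.0 / 22.4 = 9.955 mol
n(H2) = 25.63 / 2.02 = 12.69 mol
n/ν for CO = 9.955/1 = 9.955
n/ν for H2 = 12.69/2 = 6.345
Smallest n/ν is H2 → limiting reagent.
theoretical n(CH3OH) = (1/2) × 12.69 = 6.345 mol → 203.3 g
% yield = 133 / 203.3 × 100 = 65.42 %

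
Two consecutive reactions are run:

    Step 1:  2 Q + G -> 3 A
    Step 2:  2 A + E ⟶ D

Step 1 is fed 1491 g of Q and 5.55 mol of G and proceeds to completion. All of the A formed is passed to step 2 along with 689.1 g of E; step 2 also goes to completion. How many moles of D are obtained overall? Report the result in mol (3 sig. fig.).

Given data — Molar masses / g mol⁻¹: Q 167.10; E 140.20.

Step 1:
n(Q) = 1491 / 167.10 = 8.923 mol
n(G) = 5.550 mol
n/ν → Q: 4.462, G: 5.550; Q is limiting.
n(A) produced = (3/2) × 8.923 = 13.38 mol
Step 2:
n(A) available = 13.38 mol
n(E) = 689.1 / 140.20 = 4.915 mol
n/ν → A: 6.690, E: 4.915; E is limiting.
n(D) = (1/1) × 4.915 = 4.915 mol

4.92 mol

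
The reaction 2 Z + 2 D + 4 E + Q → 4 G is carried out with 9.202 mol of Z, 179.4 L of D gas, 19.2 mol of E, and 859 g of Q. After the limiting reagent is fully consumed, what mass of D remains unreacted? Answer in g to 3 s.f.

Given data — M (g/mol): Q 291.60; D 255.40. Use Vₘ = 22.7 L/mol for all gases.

514 g

n(Z) = 9.202 mol
n(D) = 179.4 / 22.7 = 7.903 mol
n(E) = 19.20 mol
n(Q) = 859.0 / 291.60 = 2.946 mol
n/ν for Z = 9.202/2 = 4.601
n/ν for D = 7.903/2 = 3.952
n/ν for E = 19.20/4 = 4.800
n/ν for Q = 2.946/1 = 2.946
Smallest n/ν is Q → limiting reagent.
D consumed = (2/1) × 2.946 = 5.892 mol
D remaining = 7.903 − 5.892 = 2.011 mol
mass = 2.011 × 255.40 = 513.6 g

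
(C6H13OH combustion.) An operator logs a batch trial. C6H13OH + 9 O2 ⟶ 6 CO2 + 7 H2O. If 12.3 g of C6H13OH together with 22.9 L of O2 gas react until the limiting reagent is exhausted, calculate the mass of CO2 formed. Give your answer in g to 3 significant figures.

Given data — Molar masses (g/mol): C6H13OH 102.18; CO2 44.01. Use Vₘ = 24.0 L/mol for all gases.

n(C6H13OH) = 12.30 / 102.18 = 0.1204 mol
n(O2) = 22.90 / 24.0 = 0.9542 mol
n/ν for C6H13OH = 0.1204/1 = 0.1204
n/ν for O2 = 0.9542/9 = 0.1060
Smallest n/ν is O2 → limiting reagent.
n(CO2) = (6/9) × 0.9542 = 0.6361 mol
mass = 0.6361 × 44.01 = 27.99 g

28.0 g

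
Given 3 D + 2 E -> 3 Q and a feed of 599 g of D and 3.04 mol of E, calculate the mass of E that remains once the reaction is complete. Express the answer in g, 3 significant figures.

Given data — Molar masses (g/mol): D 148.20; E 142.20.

49.1 g

n(D) = 599.0 / 148.20 = 4.042 mol
n(E) = 3.040 mol
n/ν for D = 4.042/3 = 1.347
n/ν for E = 3.040/2 = 1.520
Smallest n/ν is D → limiting reagent.
E consumed = (2/3) × 4.042 = 2.695 mol
E remaining = 3.040 − 2.695 = 0.3450 mol
mass = 0.3450 × 142.20 = 49.06 g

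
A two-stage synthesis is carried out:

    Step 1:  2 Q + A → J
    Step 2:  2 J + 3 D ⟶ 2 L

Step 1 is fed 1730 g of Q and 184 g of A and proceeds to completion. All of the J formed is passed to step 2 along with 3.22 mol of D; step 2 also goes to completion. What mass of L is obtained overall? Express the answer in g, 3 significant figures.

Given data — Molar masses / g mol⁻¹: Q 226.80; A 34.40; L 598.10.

1280 g

Step 1:
n(Q) = 1730 / 226.80 = 7.628 mol
n(A) = 184.0 / 34.40 = 5.349 mol
n/ν for Q = 7.628/2 = 3.814
n/ν for A = 5.349/1 = 5.349
Smallest n/ν is Q → limiting reagent.
n(J) produced = (1/2) × 7.628 = 3.814 mol
Step 2:
n(J) available = 3.814 mol
n(D) = 3.220 mol
n/ν for J = 3.814/2 = 1.907
n/ν for D = 3.220/3 = 1.073
Smallest n/ν is D → limiting reagent.
n(L) = (2/3) × 3.220 = 2.147 mol
mass = 2.147 × 598.10 = 1284 g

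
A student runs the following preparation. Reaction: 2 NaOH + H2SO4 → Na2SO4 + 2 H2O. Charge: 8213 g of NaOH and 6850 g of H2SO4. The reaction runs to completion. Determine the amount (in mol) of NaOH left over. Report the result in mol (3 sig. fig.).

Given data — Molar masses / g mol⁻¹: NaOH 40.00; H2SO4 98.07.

n(NaOH) = 8213 / 40.00 = 205.3 mol
n(H2SO4) = 6850 / 98.07 = 69.85 mol
n/ν for NaOH = 205.3/2 = 102.7
n/ν for H2SO4 = 69.85/1 = 69.85
Smallest n/ν is H2SO4 → limiting reagent.
NaOH consumed = (2/1) × 69.85 = 139.7 mol
NaOH remaining = 205.3 − 139.7 = 65.60 mol

65.6 mol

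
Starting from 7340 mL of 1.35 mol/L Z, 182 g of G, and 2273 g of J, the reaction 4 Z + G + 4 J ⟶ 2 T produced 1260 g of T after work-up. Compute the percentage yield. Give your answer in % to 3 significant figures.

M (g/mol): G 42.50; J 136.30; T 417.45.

n(Z) = 1.35 × 7340/1000 = 9.909 mol
n(G) = 182.0 / 42.50 = 4.282 mol
n(J) = 2273 / 136.30 = 16.68 mol
n/ν → Z: 2.477, G: 4.282, J: 4.170; Z is limiting.
theoretical n(T) = (2/4) × 9.909 = 4.955 mol → 2068 g
% yield = 1260 / 2068 × 100 = 60.93 %

60.9 %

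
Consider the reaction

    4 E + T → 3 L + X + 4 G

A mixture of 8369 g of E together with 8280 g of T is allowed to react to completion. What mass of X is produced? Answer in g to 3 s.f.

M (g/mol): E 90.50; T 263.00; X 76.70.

1770 g

n(E) = 8369 / 90.50 = 92.48 mol
n(T) = 8280 / 263.00 = 31.48 mol
n/ν for E = 92.48/4 = 23.12
n/ν for T = 31.48/1 = 31.48
Smallest n/ν is E → limiting reagent.
n(X) = (1/4) × 92.48 = 23.12 mol
mass = 23.12 × 76.70 = 1773 g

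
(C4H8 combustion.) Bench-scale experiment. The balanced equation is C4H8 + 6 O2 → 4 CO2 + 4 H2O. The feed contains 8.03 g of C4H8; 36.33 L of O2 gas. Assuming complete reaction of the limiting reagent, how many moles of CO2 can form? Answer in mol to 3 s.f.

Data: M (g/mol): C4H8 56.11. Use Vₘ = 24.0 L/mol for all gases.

0.572 mol

n(C4H8) = 8.030 / 56.11 = 0.1431 mol
n(O2) = 36.33 / 24.0 = 1.514 mol
n/ν for C4H8 = 0.1431/1 = 0.1431
n/ν for O2 = 1.514/6 = 0.2523
Smallest n/ν is C4H8 → limiting reagent.
n(CO2) = (4/1) × 0.1431 = 0.5724 mol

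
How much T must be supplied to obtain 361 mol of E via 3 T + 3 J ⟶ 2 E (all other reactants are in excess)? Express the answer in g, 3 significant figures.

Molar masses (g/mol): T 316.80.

172000 g

n(E) = 361.0 mol
n(T) = (3/2) × 361.0 = 541.5 mol
mass = 541.5 × 316.80 = 171500 g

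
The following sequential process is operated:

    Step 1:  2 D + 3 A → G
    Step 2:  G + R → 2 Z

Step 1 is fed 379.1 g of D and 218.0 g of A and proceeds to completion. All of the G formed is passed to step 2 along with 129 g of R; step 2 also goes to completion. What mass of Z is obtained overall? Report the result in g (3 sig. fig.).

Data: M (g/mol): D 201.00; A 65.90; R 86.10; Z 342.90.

647 g

Step 1:
n(D) = 379.1 / 201.00 = 1.886 mol
n(A) = 218.0 / 65.90 = 3.308 mol
n/ν for D = 1.886/2 = 0.9430
n/ν for A = 3.308/3 = 1.103
Smallest n/ν is D → limiting reagent.
n(G) produced = (1/2) × 1.886 = 0.9430 mol
Step 2:
n(G) available = 0.9430 mol
n(R) = 129.0 / 86.10 = 1.498 mol
n/ν for G = 0.9430/1 = 0.9430
n/ν for R = 1.498/1 = 1.498
Smallest n/ν is G → limiting reagent.
n(Z) = (2/1) × 0.9430 = 1.886 mol
mass = 1.886 × 342.90 = 646.7 g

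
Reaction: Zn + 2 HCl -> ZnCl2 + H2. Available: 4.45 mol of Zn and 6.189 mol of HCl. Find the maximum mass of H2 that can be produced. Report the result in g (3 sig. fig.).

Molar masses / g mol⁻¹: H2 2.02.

6.25 g

n(Zn) = 4.450 mol
n(HCl) = 6.189 mol
n/ν → Zn: 4.450, HCl: 3.095; HCl is limiting.
n(H2) = (1/2) × 6.189 = 3.095 mol
mass = 3.095 × 2.02 = 6.252 g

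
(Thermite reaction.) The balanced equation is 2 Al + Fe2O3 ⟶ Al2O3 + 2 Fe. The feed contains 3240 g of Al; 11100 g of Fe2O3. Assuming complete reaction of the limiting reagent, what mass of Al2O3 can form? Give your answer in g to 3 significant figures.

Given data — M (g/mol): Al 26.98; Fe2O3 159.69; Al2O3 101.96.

n(Al) = 3240 / 26.98 = 120.1 mol
n(Fe2O3) = 11100 / 159.69 = 69.51 mol
n/ν → Al: 60.05, Fe2O3: 69.51; Al is limiting.
n(Al2O3) = (1/2) × 120.1 = 60.05 mol
mass = 60.05 × 101.96 = 6123 g

6120 g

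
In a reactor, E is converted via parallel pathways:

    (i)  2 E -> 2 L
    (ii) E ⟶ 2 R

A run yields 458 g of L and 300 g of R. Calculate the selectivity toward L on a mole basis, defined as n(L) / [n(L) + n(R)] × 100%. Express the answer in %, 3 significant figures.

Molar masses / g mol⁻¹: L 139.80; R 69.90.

43.3 %

n(L) = 458 / 139.80 = 3.276 mol
n(R) = 300 / 69.90 = 4.292 mol
selectivity = 3.276/(3.276+4.292) × 100 = 43.29 %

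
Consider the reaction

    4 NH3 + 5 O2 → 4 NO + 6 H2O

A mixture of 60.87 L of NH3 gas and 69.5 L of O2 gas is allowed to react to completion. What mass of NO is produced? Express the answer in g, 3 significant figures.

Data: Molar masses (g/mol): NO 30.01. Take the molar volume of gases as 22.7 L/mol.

73.5 g

n(NH3) = 60.87 / 22.7 = 2.681 mol
n(O2) = 69.50 / 22.7 = 3.062 mol
n/ν → NH3: 0.6703, O2: 0.6124; O2 is limiting.
n(NO) = (4/5) × 3.062 = 2.450 mol
mass = 2.450 × 30.01 = 73.52 g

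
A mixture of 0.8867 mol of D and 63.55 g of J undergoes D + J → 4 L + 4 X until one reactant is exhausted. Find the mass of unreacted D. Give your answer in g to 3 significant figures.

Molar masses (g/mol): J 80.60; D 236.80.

23.3 g

n(D) = 0.8867 mol
n(J) = 63.55 / 80.60 = 0.7885 mol
n/ν for D = 0.8867/1 = 0.8867
n/ν for J = 0.7885/1 = 0.7885
Smallest n/ν is J → limiting reagent.
D consumed = (1/1) × 0.7885 = 0.7885 mol
D remaining = 0.8867 − 0.7885 = 0.09820 mol
mass = 0.09820 × 236.80 = 23.25 g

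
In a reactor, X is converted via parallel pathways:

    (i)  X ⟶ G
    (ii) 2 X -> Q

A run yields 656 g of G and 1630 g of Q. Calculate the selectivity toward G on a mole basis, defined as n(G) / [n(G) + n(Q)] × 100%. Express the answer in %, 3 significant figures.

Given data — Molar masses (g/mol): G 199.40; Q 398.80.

n(G) = 656 / 199.40 = 3.290 mol
n(Q) = 1630 / 398.80 = 4.087 mol
selectivity = 3.290/(3.290+4.087) × 100 = 44.60 %

44.6 %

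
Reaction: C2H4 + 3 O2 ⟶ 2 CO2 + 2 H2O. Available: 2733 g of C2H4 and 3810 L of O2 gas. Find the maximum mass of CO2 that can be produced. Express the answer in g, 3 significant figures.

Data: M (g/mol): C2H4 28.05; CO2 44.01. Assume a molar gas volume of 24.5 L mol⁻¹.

4560 g

n(C2H4) = 2733 / 28.05 = 97.43 mol
n(O2) = 3810 / 24.5 = 155.5 mol
n/ν for C2H4 = 97.43/1 = 97.43
n/ν for O2 = 155.5/3 = 51.83
Smallest n/ν is O2 → limiting reagent.
n(CO2) = (2/3) × 155.5 = 103.7 mol
mass = 103.7 × 44.01 = 4564 g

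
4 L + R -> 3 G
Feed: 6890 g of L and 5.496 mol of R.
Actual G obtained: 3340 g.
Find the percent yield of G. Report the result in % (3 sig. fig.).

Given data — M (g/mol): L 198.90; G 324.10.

62.5 %

n(L) = 6890 / 198.90 = 34.64 mol
n(R) = 5.496 mol
n/ν for L = 34.64/4 = 8.660
n/ν for R = 5.496/1 = 5.496
Smallest n/ν is R → limiting reagent.
theoretical n(G) = (3/1) × 5.496 = 16.49 mol → 5344 g
% yield = 3340 / 5344 × 100 = 62.50 %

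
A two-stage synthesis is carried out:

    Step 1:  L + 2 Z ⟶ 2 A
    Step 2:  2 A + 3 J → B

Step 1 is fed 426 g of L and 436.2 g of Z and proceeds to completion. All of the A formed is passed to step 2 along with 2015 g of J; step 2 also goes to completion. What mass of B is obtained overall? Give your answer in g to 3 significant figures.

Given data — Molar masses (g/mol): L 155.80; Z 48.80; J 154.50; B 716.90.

1960 g

Step 1:
n(L) = 426.0 / 155.80 = 2.734 mol
n(Z) = 436.2 / 48.80 = 8.939 mol
n/ν for L = 2.734/1 = 2.734
n/ν for Z = 8.939/2 = 4.470
Smallest n/ν is L → limiting reagent.
n(A) produced = (2/1) × 2.734 = 5.468 mol
Step 2:
n(A) available = 5.468 mol
n(J) = 2015 / 154.50 = 13.04 mol
n/ν for A = 5.468/2 = 2.734
n/ν for J = 13.04/3 = 4.347
Smallest n/ν is A → limiting reagent.
n(B) = (1/2) × 5.468 = 2.734 mol
mass = 2.734 × 716.90 = 1960 g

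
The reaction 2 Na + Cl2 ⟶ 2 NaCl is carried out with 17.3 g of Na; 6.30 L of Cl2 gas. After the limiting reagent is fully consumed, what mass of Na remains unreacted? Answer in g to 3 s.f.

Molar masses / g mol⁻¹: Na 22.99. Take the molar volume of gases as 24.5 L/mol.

5.48 g

n(Na) = 17.30 / 22.99 = 0.7525 mol
n(Cl2) = 6.300 / 24.5 = 0.2571 mol
n/ν for Na = 0.7525/2 = 0.3763
n/ν for Cl2 = 0.2571/1 = 0.2571
Smallest n/ν is Cl2 → limiting reagent.
Na consumed = (2/1) × 0.2571 = 0.5142 mol
Na remaining = 0.7525 − 0.5142 = 0.2383 mol
mass = 0.2383 × 22.99 = 5.479 g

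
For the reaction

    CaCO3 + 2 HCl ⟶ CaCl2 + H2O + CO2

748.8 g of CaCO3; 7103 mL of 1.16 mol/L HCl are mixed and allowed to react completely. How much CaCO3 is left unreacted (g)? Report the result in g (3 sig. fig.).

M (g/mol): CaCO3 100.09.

336 g

n(CaCO3) = 748.8 / 100.09 = 7.481 mol
n(HCl) = 1.16 × 7103/1000 = 8.239 mol
n/ν for CaCO3 = 7.481/1 = 7.481
n/ν for HCl = 8.239/2 = 4.120
Smallest n/ν is HCl → limiting reagent.
CaCO3 consumed = (1/2) × 8.239 = 4.120 mol
CaCO3 remaining = 7.481 − 4.120 = 3.361 mol
mass = 3.361 × 100.09 = 336.4 g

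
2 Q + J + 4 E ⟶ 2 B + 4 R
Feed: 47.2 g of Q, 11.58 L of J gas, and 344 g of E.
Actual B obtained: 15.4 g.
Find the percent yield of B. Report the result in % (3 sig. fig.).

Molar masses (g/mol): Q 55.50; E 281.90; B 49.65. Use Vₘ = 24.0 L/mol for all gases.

50.8 %

n(Q) = 47.20 / 55.50 = 0.8505 mol
n(J) = 11.58 / 24.0 = 0.4825 mol
n(E) = 344.0 / 281.90 = 1.220 mol
n/ν for Q = 0.8505/2 = 0.4253
n/ν for J = 0.4825/1 = 0.4825
n/ν for E = 1.220/4 = 0.3050
Smallest n/ν is E → limiting reagent.
theoretical n(B) = (2/4) × 1.220 = 0.6100 mol → 30.29 g
% yield = 15.4 / 30.29 × 100 = 50.84 %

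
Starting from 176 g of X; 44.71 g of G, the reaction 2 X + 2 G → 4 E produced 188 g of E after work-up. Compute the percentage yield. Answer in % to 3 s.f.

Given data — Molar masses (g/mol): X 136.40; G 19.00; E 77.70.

93.8 %

n(X) = 176.0 / 136.40 = 1.290 mol
n(G) = 44.71 / 19.00 = 2.353 mol
n/ν for X = 1.290/2 = 0.6450
n/ν for G = 2.353/2 = 1.177
Smallest n/ν is X → limiting reagent.
theoretical n(E) = (4/2) × 1.290 = 2.580 mol → 200.5 g
% yield = 188 / 200.5 × 100 = 93.77 %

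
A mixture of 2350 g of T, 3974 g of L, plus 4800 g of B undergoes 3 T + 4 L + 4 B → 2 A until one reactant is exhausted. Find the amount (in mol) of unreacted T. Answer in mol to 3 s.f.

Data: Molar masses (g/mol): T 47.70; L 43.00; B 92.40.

10.3 mol

n(T) = 2350 / 47.70 = 49.27 mol
n(L) = 3974 / 43.00 = 92.42 mol
n(B) = 4800 / 92.40 = 51.95 mol
n/ν → T: 16.42, L: 23.11, B: 12.99; B is limiting.
T consumed = (3/4) × 51.95 = 38.96 mol
T remaining = 49.27 − 38.96 = 10.31 mol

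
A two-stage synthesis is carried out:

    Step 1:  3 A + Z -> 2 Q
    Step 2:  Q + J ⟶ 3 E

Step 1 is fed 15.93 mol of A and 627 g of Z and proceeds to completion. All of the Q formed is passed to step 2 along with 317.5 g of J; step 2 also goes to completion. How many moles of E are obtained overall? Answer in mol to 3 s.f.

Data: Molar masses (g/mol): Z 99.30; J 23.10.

Step 1:
n(A) = 15.93 mol
n(Z) = 627.0 / 99.30 = 6.314 mol
n/ν for A = 15.93/3 = 5.310
n/ν for Z = 6.314/1 = 6.314
Smallest n/ν is A → limiting reagent.
n(Q) produced = (2/3) × 15.93 = 10.62 mol
Step 2:
n(Q) available = 10.62 mol
n(J) = 317.5 / 23.10 = 13.74 mol
n/ν for Q = 10.62/1 = 10.62
n/ν for J = 13.74/1 = 13.74
Smallest n/ν is Q → limiting reagent.
n(E) = (3/1) × 10.62 = 31.86 mol

31.9 mol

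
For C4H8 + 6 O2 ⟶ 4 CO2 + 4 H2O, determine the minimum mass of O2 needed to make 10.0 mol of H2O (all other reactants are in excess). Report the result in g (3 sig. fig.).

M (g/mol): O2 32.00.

480 g

n(H2O) = 10.00 mol
n(O2) = (6/4) × 10.00 = 15.00 mol
mass = 15.00 × 32.00 = 480.0 g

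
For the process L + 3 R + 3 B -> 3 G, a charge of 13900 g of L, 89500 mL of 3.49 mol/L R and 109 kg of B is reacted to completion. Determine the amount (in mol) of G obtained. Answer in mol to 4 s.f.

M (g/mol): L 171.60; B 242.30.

n(L) = 13900 / 171.60 = 81.00 mol
n(R) = 3.49 × 89500/1000 = 312.4 mol
n(B) = 109.0×1000 / 242.30 = 449.9 mol
n/ν → L: 81.00, R: 104.1, B: 150.0; L is limiting.
n(G) = (3/1) × 81.00 = 243.0 mol

243.0 mol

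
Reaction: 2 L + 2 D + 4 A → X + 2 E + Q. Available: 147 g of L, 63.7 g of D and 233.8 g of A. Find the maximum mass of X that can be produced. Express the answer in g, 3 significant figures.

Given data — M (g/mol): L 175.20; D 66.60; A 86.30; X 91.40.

n(L) = 147.0 / 175.20 = 0.8390 mol
n(D) = 63.70 / 66.60 = 0.9565 mol
n(A) = 233.8 / 86.30 = 2.709 mol
n/ν for L = 0.8390/2 = 0.4195
n/ν for D = 0.9565/2 = 0.4783
n/ν for A = 2.709/4 = 0.6773
Smallest n/ν is L → limiting reagent.
n(X) = (1/2) × 0.8390 = 0.4195 mol
mass = 0.4195 × 91.40 = 38.34 g

38.3 g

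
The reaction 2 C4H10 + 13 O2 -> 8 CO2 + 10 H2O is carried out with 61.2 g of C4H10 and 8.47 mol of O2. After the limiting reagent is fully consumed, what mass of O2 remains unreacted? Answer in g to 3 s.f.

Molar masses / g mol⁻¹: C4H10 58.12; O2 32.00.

n(C4H10) = 61.20 / 58.12 = 1.053 mol
n(O2) = 8.470 mol
n/ν for C4H10 = 1.053/2 = 0.5265
n/ν for O2 = 8.470/13 = 0.6515
Smallest n/ν is C4H10 → limiting reagent.
O2 consumed = (13/2) × 1.053 = 6.845 mol
O2 remaining = 8.470 − 6.845 = 1.625 mol
mass = 1.625 × 32.00 = 52.00 g

52.0 g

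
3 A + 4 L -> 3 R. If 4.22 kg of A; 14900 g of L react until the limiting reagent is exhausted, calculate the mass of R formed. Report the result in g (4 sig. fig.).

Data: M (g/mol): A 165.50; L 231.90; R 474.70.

12100 g

n(A) = 4.220×1000 / 165.50 = 25.50 mol
n(L) = 14900 / 231.90 = 64.25 mol
n/ν → A: 8.500, L: 16.06; A is limiting.
n(R) = (3/3) × 25.50 = 25.50 mol
mass = 25.50 × 474.70 = 12100 g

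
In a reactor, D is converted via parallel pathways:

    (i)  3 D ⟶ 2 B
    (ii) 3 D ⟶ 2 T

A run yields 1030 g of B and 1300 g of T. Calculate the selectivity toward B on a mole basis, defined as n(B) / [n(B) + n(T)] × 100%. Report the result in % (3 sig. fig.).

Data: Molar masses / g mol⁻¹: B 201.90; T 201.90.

n(B) = 1030 / 201.90 = 5.102 mol
n(T) = 1300 / 201.90 = 6.439 mol
selectivity = 5.102/(5.102+6.439) × 100 = 44.21 %

44.2 %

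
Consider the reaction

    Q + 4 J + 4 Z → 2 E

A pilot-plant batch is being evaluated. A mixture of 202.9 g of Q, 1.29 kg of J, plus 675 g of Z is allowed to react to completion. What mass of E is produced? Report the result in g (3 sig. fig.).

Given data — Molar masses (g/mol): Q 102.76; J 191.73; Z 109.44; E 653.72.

n(Q) = 202.9 / 102.76 = 1.975 mol
n(J) = 1.290×1000 / 191.73 = 6.728 mol
n(Z) = 675.0 / 109.44 = 6.168 mol
n/ν for Q = 1.975/1 = 1.975
n/ν for J = 6.728/4 = 1.682
n/ν for Z = 6.168/4 = 1.542
Smallest n/ν is Z → limiting reagent.
n(E) = (2/4) × 6.168 = 3.084 mol
mass = 3.084 × 653.72 = 2016 g

2020 g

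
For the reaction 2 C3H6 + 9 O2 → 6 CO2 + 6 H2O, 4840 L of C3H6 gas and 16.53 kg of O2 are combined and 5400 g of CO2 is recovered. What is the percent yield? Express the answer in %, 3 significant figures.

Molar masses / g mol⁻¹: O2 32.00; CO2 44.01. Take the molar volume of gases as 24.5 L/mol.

n(C3H6) = 4840 / 24.5 = 197.6 mol
n(O2) = 16.53×1000 / 32.00 = 516.6 mol
n/ν for C3H6 = 197.6/2 = 98.80
n/ν for O2 = 516.6/9 = 57.40
Smallest n/ν is O2 → limiting reagent.
theoretical n(CO2) = (6/9) × 516.6 = 344.4 mol → 15160 g
% yield = 5400 / 15160 × 100 = 35.62 %

35.6 %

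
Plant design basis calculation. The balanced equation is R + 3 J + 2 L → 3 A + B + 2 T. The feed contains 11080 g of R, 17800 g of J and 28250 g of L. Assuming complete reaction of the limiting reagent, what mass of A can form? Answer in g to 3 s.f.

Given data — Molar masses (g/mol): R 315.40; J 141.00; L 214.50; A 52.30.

n(R) = 11080 / 315.40 = 35.13 mol
n(J) = 17800 / 141.00 = 126.2 mol
n(L) = 28250 / 214.50 = 131.7 mol
n/ν for R = 35.13/1 = 35.13
n/ν for J = 126.2/3 = 42.07
n/ν for L = 131.7/2 = 65.85
Smallest n/ν is R → limiting reagent.
n(A) = (3/1) × 35.13 = 105.4 mol
mass = 105.4 × 52.30 = 5512 g

5510 g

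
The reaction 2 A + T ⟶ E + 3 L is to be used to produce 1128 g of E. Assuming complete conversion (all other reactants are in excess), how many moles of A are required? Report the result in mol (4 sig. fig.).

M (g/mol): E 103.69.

21.76 mol

n(E) = 1128 / 103.69 = 10.88 mol
n(A) = (2/1) × 10.88 = 21.76 mol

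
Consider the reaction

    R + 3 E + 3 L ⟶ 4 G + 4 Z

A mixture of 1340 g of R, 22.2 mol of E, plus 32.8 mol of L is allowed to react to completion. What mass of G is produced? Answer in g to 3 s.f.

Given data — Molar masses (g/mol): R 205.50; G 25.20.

657 g

n(R) = 1340 / 205.50 = 6.521 mol
n(E) = 22.20 mol
n(L) = 32.80 mol
n/ν for R = 6.521/1 = 6.521
n/ν for E = 22.20/3 = 7.400
n/ν for L = 32.80/3 = 10.93
Smallest n/ν is R → limiting reagent.
n(G) = (4/1) × 6.521 = 26.08 mol
mass = 26.08 × 25.20 = 657.2 g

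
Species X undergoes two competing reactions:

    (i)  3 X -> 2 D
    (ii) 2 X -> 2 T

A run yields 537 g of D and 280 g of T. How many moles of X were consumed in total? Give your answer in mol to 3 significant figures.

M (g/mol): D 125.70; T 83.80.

n(D) = 537 / 125.70 = 4.272 mol
n(T) = 280 / 83.80 = 3.341 mol
n(X) via (i) = (3/2)×4.272 = 6.408 mol
n(X) via (ii) = (2/2)×3.341 = 3.341 mol
total n(X) = 6.408 + 3.341 = 9.749 mol

9.75 mol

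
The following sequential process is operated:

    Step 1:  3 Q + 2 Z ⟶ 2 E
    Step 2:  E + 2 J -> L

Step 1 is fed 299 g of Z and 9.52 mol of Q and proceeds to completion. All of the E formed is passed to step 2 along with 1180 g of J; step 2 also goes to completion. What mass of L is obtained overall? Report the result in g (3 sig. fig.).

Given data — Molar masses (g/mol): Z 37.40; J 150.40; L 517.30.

Step 1:
n(Z) = 299.0 / 37.40 = 7.995 mol
n(Q) = 9.520 mol
n/ν for Z = 7.995/2 = 3.998
n/ν for Q = 9.520/3 = 3.173
Smallest n/ν is Q → limiting reagent.
n(E) produced = (2/3) × 9.520 = 6.347 mol
Step 2:
n(E) available = 6.347 mol
n(J) = 1180 / 150.40 = 7.846 mol
n/ν for E = 6.347/1 = 6.347
n/ν for J = 7.846/2 = 3.923
Smallest n/ν is J → limiting reagent.
n(L) = (1/2) × 7.846 = 3.923 mol
mass = 3.923 × 517.30 = 2029 g

2030 g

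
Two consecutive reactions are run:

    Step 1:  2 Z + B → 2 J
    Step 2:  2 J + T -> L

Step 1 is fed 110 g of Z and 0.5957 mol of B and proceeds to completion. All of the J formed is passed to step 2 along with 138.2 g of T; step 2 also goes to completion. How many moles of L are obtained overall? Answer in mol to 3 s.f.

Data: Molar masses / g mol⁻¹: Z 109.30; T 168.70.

0.503 mol

Step 1:
n(Z) = 110.0 / 109.30 = 1.006 mol
n(B) = 0.5957 mol
n/ν → Z: 0.5030, B: 0.5957; Z is limiting.
n(J) produced = (2/2) × 1.006 = 1.006 mol
Step 2:
n(J) available = 1.006 mol
n(T) = 138.2 / 168.70 = 0.8192 mol
n/ν → J: 0.5030, T: 0.8192; J is limiting.
n(L) = (1/2) × 1.006 = 0.5030 mol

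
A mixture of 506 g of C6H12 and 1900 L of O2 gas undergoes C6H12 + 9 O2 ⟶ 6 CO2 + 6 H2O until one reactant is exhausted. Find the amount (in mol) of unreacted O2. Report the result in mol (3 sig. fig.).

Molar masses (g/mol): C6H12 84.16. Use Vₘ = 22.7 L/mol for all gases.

29.6 mol

n(C6H12) = 506.0 / 84.16 = 6.012 mol
n(O2) = 1900 / 22.7 = 83.70 mol
n/ν → C6H12: 6.012, O2: 9.300; C6H12 is limiting.
O2 consumed = (9/1) × 6.012 = 54.11 mol
O2 remaining = 83.70 − 54.11 = 29.59 mol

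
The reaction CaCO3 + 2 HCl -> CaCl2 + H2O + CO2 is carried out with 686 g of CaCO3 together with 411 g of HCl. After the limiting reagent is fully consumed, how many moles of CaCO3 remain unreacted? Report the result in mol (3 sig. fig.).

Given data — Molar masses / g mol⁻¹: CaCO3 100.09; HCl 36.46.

n(CaCO3) = 686.0 / 100.09 = 6.854 mol
n(HCl) = 411.0 / 36.46 = 11.27 mol
n/ν → CaCO3: 6.854, HCl: 5.635; HCl is limiting.
CaCO3 consumed = (1/2) × 11.27 = 5.635 mol
CaCO3 remaining = 6.854 − 5.635 = 1.219 mol

1.22 mol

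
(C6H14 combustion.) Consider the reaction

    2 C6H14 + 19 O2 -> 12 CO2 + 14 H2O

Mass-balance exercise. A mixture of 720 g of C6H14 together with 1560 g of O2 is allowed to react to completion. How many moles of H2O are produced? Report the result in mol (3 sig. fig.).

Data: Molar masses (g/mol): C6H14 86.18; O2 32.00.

n(C6H14) = 720.0 / 86.18 = 8.355 mol
n(O2) = 1560 / 32.00 = 48.75 mol
n/ν for C6H14 = 8.355/2 = 4.178
n/ν for O2 = 48.75/19 = 2.566
Smallest n/ν is O2 → limiting reagent.
n(H2O) = (14/19) × 48.75 = 35.92 mol

35.9 mol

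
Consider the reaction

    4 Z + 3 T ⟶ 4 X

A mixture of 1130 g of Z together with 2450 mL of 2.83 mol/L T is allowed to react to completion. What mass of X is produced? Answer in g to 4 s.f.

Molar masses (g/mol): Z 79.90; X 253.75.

2346 g

n(Z) = 1130 / 79.90 = 14.14 mol
n(T) = 2.83 × 2450/1000 = 6.934 mol
n/ν for Z = 14.14/4 = 3.535
n/ν for T = 6.934/3 = 2.311
Smallest n/ν is T → limiting reagent.
n(X) = (4/3) × 6.934 = 9.245 mol
mass = 9.245 × 253.75 = 2346 g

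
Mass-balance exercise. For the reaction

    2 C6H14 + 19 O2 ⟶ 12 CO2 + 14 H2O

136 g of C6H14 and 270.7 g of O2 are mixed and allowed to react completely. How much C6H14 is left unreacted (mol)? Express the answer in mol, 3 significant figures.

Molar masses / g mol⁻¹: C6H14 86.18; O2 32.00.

0.688 mol

n(C6H14) = 136.0 / 86.18 = 1.578 mol
n(O2) = 270.7 / 32.00 = 8.459 mol
n/ν → C6H14: 0.7890, O2: 0.4452; O2 is limiting.
C6H14 consumed = (2/19) × 8.459 = 0.8904 mol
C6H14 remaining = 1.578 − 0.8904 = 0.6876 mol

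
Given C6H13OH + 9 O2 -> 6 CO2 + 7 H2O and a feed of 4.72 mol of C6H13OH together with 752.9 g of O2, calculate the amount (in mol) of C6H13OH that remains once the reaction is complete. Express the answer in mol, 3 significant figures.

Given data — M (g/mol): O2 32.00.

n(C6H13OH) = 4.720 mol
n(O2) = 752.9 / 32.00 = 23.53 mol
n/ν → C6H13OH: 4.720, O2: 2.614; O2 is limiting.
C6H13OH consumed = (1/9) × 23.53 = 2.614 mol
C6H13OH remaining = 4.720 − 2.614 = 2.106 mol

2.11 mol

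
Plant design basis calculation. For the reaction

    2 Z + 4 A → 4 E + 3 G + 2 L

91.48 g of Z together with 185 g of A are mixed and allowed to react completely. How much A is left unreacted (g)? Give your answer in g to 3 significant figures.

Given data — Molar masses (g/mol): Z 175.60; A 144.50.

34.4 g

n(Z) = 91.48 / 175.60 = 0.5210 mol
n(A) = 185.0 / 144.50 = 1.280 mol
n/ν for Z = 0.5210/2 = 0.2605
n/ν for A = 1.280/4 = 0.3200
Smallest n/ν is Z → limiting reagent.
A consumed = (4/2) × 0.5210 = 1.042 mol
A remaining = 1.280 − 1.042 = 0.2380 mol
mass = 0.2380 × 144.50 = 34.39 g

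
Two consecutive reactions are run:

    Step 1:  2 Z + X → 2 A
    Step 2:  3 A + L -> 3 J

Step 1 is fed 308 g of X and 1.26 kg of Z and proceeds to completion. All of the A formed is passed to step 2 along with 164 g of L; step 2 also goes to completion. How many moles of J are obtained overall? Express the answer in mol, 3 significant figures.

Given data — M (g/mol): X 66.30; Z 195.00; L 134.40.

3.66 mol

Step 1:
n(X) = 308.0 / 66.30 = 4.646 mol
n(Z) = 1.260×1000 / 195.00 = 6.462 mol
n/ν → X: 4.646, Z: 3.231; Z is limiting.
n(A) produced = (2/2) × 6.462 = 6.462 mol
Step 2:
n(A) available = 6.462 mol
n(L) = 164.0 / 134.40 = 1.220 mol
n/ν → A: 2.154, L: 1.220; L is limiting.
n(J) = (3/1) × 1.220 = 3.660 mol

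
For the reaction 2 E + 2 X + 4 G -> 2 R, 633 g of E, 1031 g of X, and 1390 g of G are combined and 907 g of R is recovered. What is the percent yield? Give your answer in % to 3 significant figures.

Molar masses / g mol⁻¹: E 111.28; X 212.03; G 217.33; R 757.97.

37.4 %

n(E) = 633.0 / 111.28 = 5.688 mol
n(X) = 1031 / 212.03 = 4.863 mol
n(G) = 1390 / 217.33 = 6.396 mol
n/ν for E = 5.688/2 = 2.844
n/ν for X = 4.863/2 = 2.432
n/ν for G = 6.396/4 = 1.599
Smallest n/ν is G → limiting reagent.
theoretical n(R) = (2/4) × 6.396 = 3.198 mol → 2424 g
% yield = 907 / 2424 × 100 = 37.42 %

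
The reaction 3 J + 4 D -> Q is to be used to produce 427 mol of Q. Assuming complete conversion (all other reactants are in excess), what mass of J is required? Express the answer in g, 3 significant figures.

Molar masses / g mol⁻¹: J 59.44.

76100 g

n(Q) = 427.0 mol
n(J) = (3/1) × 427.0 = 1281 mol
mass = 1281 × 59.44 = 76140 g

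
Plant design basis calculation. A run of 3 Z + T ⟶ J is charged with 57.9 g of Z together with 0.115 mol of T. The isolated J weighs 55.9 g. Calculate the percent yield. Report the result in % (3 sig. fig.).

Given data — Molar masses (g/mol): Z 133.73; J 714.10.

68.1 %

n(Z) = 57.90 / 133.73 = 0.4330 mol
n(T) = 0.1150 mol
n/ν → Z: 0.1443, T: 0.1150; T is limiting.
theoretical n(J) = (1/1) × 0.1150 = 0.1150 mol → 82.12 g
% yield = 55.9 / 82.12 × 100 = 68.07 %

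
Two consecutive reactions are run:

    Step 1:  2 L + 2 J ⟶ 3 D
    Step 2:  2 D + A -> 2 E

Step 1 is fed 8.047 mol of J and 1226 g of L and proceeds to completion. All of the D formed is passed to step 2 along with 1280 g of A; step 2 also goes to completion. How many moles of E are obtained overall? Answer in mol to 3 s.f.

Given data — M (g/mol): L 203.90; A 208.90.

9.02 mol

Step 1:
n(J) = 8.047 mol
n(L) = 1226 / 203.90 = 6.013 mol
n/ν for J = 8.047/2 = 4.024
n/ν for L = 6.013/2 = 3.007
Smallest n/ν is L → limiting reagent.
n(D) produced = (3/2) × 6.013 = 9.020 mol
Step 2:
n(D) available = 9.020 mol
n(A) = 1280 / 208.90 = 6.127 mol
n/ν for D = 9.020/2 = 4.510
n/ν for A = 6.127/1 = 6.127
Smallest n/ν is D → limiting reagent.
n(E) = (2/2) × 9.020 = 9.020 mol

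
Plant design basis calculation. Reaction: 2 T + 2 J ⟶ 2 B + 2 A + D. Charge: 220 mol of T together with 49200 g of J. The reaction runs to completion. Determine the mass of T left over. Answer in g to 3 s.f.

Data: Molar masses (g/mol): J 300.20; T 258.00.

n(T) = 220.0 mol
n(J) = 49200 / 300.20 = 163.9 mol
n/ν for T = 220.0/2 = 110.0
n/ν for J = 163.9/2 = 81.95
Smallest n/ν is J → limiting reagent.
T consumed = (2/2) × 163.9 = 163.9 mol
T remaining = 220.0 − 163.9 = 56.10 mol
mass = 56.10 × 258.00 = 14470 g

14500 g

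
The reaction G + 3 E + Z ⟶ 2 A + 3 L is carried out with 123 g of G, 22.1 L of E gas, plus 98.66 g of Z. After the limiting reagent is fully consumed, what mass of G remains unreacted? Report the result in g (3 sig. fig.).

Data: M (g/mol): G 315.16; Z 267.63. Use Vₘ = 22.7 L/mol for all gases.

20.7 g

n(G) = 123.0 / 315.16 = 0.3903 mol
n(E) = 22.10 / 22.7 = 0.9736 mol
n(Z) = 98.66 / 267.63 = 0.3686 mol
n/ν for G = 0.3903/1 = 0.3903
n/ν for E = 0.9736/3 = 0.3245
n/ν for Z = 0.3686/1 = 0.3686
Smallest n/ν is E → limiting reagent.
G consumed = (1/3) × 0.9736 = 0.3245 mol
G remaining = 0.3903 − 0.3245 = 0.06580 mol
mass = 0.06580 × 315.16 = 20.74 g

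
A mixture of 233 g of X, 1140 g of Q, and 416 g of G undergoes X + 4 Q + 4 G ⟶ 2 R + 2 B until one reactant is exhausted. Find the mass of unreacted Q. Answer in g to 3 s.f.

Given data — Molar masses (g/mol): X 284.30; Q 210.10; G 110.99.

n(X) = 233.0 / 284.30 = 0.8196 mol
n(Q) = 1140 / 210.10 = 5.426 mol
n(G) = 416.0 / 110.99 = 3.748 mol
n/ν → X: 0.8196, Q: 1.357, G: 0.9370; X is limiting.
Q consumed = (4/1) × 0.8196 = 3.278 mol
Q remaining = 5.426 − 3.278 = 2.148 mol
mass = 2.148 × 210.10 = 451.3 g

451 g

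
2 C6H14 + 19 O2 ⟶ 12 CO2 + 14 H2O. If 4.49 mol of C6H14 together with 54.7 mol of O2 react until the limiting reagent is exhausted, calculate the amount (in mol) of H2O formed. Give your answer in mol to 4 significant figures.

31.43 mol

n(C6H14) = 4.490 mol
n(O2) = 54.70 mol
n/ν for C6H14 = 4.490/2 = 2.245
n/ν for O2 = 54.70/19 = 2.879
Smallest n/ν is C6H14 → limiting reagent.
n(H2O) = (14/2) × 4.490 = 31.43 mol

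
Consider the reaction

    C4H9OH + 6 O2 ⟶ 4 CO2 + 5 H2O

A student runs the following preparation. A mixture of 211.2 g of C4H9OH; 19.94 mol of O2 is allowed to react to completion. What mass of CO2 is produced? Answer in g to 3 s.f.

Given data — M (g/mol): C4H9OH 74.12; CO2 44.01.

n(C4H9OH) = 211.2 / 74.12 = 2.849 mol
n(O2) = 19.94 mol
n/ν for C4H9OH = 2.849/1 = 2.849
n/ν for O2 = 19.94/6 = 3.323
Smallest n/ν is C4H9OH → limiting reagent.
n(CO2) = (4/1) × 2.849 = 11.40 mol
mass = 11.40 × 44.01 = 501.7 g

502 g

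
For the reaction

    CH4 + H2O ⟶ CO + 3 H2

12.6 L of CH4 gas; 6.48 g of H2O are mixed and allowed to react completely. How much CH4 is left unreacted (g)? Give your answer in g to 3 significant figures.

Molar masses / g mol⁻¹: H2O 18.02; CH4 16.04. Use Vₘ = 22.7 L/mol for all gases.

n(CH4) = 12.60 / 22.7 = 0.5551 mol
n(H2O) = 6.480 / 18.02 = 0.3596 mol
n/ν → CH4: 0.5551, H2O: 0.3596; H2O is limiting.
CH4 consumed = (1/1) × 0.3596 = 0.3596 mol
CH4 remaining = 0.5551 − 0.3596 = 0.1955 mol
mass = 0.1955 × 16.04 = 3.136 g

3.14 g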